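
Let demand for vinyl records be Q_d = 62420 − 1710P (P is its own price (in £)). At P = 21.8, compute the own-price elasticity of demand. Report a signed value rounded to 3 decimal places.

At the given values, Q_d = 62420 − 1710(21.8) = 25142.
∂Q_d/∂P = −1710.
E = (-1710) × (21.8/25142) = -1.48269…

-1.483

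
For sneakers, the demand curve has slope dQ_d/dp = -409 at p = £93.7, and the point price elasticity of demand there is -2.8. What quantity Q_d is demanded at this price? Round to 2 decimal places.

13686.89

Ed = (dQ_d/dp)·(p/Q_d) ⇒ Q_d = (dQ_d/dp)·p/Ed = (-409)·93.7/(-2.8) = 13686.8928…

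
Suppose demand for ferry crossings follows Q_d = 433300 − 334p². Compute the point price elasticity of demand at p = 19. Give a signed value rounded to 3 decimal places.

-0.771

dQ_d/dp = −2·334·p = -12692. At p = 19, Q_d = 312726.
Ed = (dQ_d/dp)·(p/Q_d) = (-12692) × (19/312726) = -0.77111…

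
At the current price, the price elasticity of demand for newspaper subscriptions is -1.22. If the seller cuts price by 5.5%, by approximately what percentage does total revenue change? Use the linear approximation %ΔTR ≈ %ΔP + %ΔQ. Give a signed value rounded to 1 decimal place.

+1.2%

%ΔQ ≈ Ed × %ΔP = (-1.22) × (-5.5%) = +6.7100%
%ΔTR ≈ %ΔP + %ΔQ = (-5.5%) + (+6.7100%) = +1.2100%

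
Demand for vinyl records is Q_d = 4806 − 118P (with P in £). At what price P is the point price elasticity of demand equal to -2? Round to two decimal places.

Ed = −118P/(4806 − 118P). Set this equal to -2:
118P = 2·(4806 − 118P) ⇒ 118P(1 + 2) = 2·4806
P = 2·4806 / (118·3) = 27.1525…

27.15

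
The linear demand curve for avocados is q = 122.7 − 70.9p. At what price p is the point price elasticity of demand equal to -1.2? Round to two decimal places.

Ed = −70.9p/(122.7 − 70.9p). Set this equal to -1.2:
70.9p = 1.2·(122.7 − 70.9p) ⇒ 70.9p(1 + 1.2) = 1.2·122.7
p = 1.2·122.7 / (70.9·2.2) = 0.9439…

0.94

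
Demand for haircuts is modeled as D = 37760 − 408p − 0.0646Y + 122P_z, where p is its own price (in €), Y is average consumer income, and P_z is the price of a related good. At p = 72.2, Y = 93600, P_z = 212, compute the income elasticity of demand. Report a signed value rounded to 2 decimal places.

At the given values, D = 37760 − 408(72.2) − 0.0646(93600) + 122(212) = 28119.84.
∂D/∂Y = -0.0646.
E = (-0.0646) × (93600/28119.84) = -0.2150…

-0.22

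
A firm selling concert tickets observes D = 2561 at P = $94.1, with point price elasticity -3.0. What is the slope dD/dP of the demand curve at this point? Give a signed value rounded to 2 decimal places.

-81.65

Ed = (dD/dP)·(P/D) ⇒ dD/dP = Ed·D/P = (-3.0)·2561/94.1 = -81.6471…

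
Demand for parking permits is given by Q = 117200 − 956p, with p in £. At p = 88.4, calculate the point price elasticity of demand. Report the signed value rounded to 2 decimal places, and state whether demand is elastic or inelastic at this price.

dQ/dp = −956. At p = 88.4, Q = 117200 − 956(88.4) = 32689.6.
Ed = (dQ/dp)·(p/Q) = −956 × (88.4/32689.6) = -2.5852…
|Ed| = 2.59 > 1, so demand is elastic.

-2.59; elastic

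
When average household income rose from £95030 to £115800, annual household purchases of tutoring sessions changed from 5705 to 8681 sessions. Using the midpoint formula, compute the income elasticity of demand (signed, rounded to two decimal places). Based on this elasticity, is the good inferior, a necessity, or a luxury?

%ΔQ = (8681 − 5705)/[( 5705 + 8681)/2] = 2976/7193 = 0.413735…
%ΔIncome = (115800 − 95030)/[( 95030 + 115800)/2] = 20770/105415 = 0.197030…
E_income = (2976/7193) / (20770/105415) = 2.0998…
E_income > 1 ⇒ normal good, luxury.

2.10; luxury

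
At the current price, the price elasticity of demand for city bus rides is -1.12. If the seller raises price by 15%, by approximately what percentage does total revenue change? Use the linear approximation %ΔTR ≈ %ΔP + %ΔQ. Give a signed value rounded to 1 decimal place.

%ΔQ ≈ Ed × %ΔP = (-1.12) × (+15%) = -16.8000%
%ΔTR ≈ %ΔP + %ΔQ = (+15%) + (-16.8000%) = -1.8000%

-1.8%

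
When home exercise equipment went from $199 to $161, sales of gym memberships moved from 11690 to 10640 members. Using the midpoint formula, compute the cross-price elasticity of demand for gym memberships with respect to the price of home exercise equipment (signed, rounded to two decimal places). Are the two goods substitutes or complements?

%ΔQ_{gym memberships} = (10640 − 11690)/avg = -1050/11165 = -0.094043…
%ΔP_{home exercise equipment} = (161 − 199)/avg = -38/180 = -0.211111…
E_cross = (-1050/11165) / (-38/180) = 0.4454…
E_cross > 0 ⇒ the goods are substitutes.

0.45; substitutes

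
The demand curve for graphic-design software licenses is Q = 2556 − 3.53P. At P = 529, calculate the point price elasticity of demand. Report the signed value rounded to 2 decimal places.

dQ/dP = −3.53. At P = 529, Q = 2556 − 3.53(529) = 688.63.
Ed = (dQ/dP)·(P/Q) = −3.53 × (529/688.63) = -2.7117…

-2.71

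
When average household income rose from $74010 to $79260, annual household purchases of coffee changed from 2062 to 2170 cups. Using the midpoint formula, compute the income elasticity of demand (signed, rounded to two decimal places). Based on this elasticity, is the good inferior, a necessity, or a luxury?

%ΔQ = (2170 − 2062)/[( 2062 + 2170)/2] = 108/2116 = 0.051039…
%ΔIncome = (79260 − 74010)/[( 74010 + 79260)/2] = 5250/76635 = 0.068506…
E_income = (108/2116) / (5250/76635) = 0.7450…
0 < E_income < 1 ⇒ normal good, necessity.

0.75; necessity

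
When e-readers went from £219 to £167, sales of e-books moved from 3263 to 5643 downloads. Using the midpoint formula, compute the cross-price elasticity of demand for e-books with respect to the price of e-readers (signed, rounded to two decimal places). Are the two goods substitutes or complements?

-1.98; complements

%ΔQ_{e-books} = (5643 − 3263)/avg = 2380/4453 = 0.534471…
%ΔP_{e-readers} = (167 − 219)/avg = -52/193 = -0.269430…
E_cross = (2380/4453) / (-52/193) = -1.9837…
E_cross < 0 ⇒ the goods are complements.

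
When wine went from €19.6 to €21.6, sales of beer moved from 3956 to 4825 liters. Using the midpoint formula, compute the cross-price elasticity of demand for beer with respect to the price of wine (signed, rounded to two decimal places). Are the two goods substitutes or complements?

%ΔQ_{beer} = (4825 − 3956)/avg = 869/4390.5 = 0.197927…
%ΔP_{wine} = (21.6 − 19.6)/avg = 2/20.6 = 0.097087…
E_cross = (869/4390.5) / (2/20.6) = 2.0386…
E_cross > 0 ⇒ the goods are substitutes.

2.04; substitutes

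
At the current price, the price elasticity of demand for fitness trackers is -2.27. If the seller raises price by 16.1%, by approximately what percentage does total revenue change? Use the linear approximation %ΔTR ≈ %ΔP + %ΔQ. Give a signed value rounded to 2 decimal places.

%ΔQ ≈ Ed × %ΔP = (-2.27) × (+16.1%) = -36.5470%
%ΔTR ≈ %ΔP + %ΔQ = (+16.1%) + (-36.5470%) = -20.4470%

-20.45%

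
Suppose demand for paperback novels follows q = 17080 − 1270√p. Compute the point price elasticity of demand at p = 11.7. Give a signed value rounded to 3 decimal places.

dq/dp = −1270/(2√p) = -185.644. At p = 11.7, q = 12735.9.
Ed = (dq/dp)·(p/q) = (-185.644) × (11.7/12735.9) = -0.17054…

-0.171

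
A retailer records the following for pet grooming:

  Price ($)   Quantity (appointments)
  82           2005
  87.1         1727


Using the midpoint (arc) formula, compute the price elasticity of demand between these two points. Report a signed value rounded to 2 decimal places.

-2.47

%ΔQ = (1727 − 2005) / [(2005 + 1727)/2] = -278/1866 = -0.148981…
%ΔP = (87.1 − 82) / [(82 + 87.1)/2] = 5.1/84.55 = 0.060319…
Arc Ed = %ΔQ / %ΔP = (-278/1866) / (5.1/84.55) = -2.4698…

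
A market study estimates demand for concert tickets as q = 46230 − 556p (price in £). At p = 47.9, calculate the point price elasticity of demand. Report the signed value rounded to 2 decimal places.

dq/dp = −556. At p = 47.9, q = 46230 − 556(47.9) = 19597.6.
Ed = (dq/dp)·(p/q) = −556 × (47.9/19597.6) = -1.3589…

-1.36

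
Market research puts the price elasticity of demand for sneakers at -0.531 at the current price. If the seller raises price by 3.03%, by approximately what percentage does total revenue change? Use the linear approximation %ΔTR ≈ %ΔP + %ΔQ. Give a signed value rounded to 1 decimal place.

%ΔQ ≈ Ed × %ΔP = (-0.531) × (+3.03%) = -1.6089%
%ΔTR ≈ %ΔP + %ΔQ = (+3.03%) + (-1.6089%) = +1.4211%

+1.4%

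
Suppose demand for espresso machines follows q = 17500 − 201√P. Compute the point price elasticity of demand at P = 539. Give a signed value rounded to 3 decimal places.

dq/dP = −201/(2√P) = -4.32884. At P = 539, q = 12833.5.
Ed = (dq/dP)·(P/q) = (-4.32884) × (539/12833.5) = -0.18180…

-0.182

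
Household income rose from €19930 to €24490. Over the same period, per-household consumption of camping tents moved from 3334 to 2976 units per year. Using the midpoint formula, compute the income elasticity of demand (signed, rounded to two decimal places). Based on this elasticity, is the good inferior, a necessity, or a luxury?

%ΔQ = (2976 − 3334)/[( 3334 + 2976)/2] = -358/3155 = -0.113470…
%ΔIncome = (24490 − 19930)/[( 19930 + 24490)/2] = 4560/22210 = 0.205312…
E_income = (-358/3155) / (4560/22210) = -0.5526…
E_income < 0 ⇒ inferior good.

-0.55; inferior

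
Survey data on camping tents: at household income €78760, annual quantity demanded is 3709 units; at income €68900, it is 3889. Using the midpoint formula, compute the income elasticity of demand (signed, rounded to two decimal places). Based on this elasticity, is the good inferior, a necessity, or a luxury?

%ΔQ = (3889 − 3709)/[( 3709 + 3889)/2] = 180/3799 = 0.047380…
%ΔIncome = (68900 − 78760)/[( 78760 + 68900)/2] = -9860/73830 = -0.133550…
E_income = (180/3799) / (-9860/73830) = -0.3547…
E_income < 0 ⇒ inferior good.

-0.35; inferior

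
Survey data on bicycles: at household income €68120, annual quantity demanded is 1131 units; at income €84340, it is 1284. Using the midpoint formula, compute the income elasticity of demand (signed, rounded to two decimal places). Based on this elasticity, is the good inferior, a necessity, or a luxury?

%ΔQ = (1284 − 1131)/[( 1131 + 1284)/2] = 153/1207.5 = 0.126708…
%ΔIncome = (84340 − 68120)/[( 68120 + 84340)/2] = 16220/76230 = 0.212777…
E_income = (153/1207.5) / (16220/76230) = 0.5954…
0 < E_income < 1 ⇒ normal good, necessity.

0.60; necessity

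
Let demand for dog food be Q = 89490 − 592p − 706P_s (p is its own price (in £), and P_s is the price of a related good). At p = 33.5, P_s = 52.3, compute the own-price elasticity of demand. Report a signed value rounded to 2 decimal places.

-0.61

At the given values, Q = 89490 − 592(33.5) − 706(52.3) = 32734.2.
∂Q/∂p = −592.
E = (-592) × (33.5/32734.2) = -0.6058…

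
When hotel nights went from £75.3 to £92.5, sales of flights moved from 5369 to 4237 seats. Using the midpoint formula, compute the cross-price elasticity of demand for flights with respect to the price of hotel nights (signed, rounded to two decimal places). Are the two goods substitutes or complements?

-1.15; complements

%ΔQ_{flights} = (4237 − 5369)/avg = -1132/4803 = -0.235686…
%ΔP_{hotel nights} = (92.5 − 75.3)/avg = 17.2/83.9 = 0.205005…
E_cross = (-1132/4803) / (17.2/83.9) = -1.1496…
E_cross < 0 ⇒ the goods are complements.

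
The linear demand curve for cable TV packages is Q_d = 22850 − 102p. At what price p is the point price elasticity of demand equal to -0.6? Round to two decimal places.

84.01

Ed = −102p/(22850 − 102p). Set this equal to -0.6:
102p = 0.6·(22850 − 102p) ⇒ 102p(1 + 0.6) = 0.6·22850
p = 0.6·22850 / (102·1.6) = 84.0073…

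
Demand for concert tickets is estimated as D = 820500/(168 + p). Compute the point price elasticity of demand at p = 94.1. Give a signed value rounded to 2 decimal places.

-0.36

dD/dp = −820500/(168 + p)² = -11.9439. At p = 94.1, D = 3130.48.
Ed = (dD/dp)·(p/D) = (-11.9439) × (94.1/3130.48) = -0.3590…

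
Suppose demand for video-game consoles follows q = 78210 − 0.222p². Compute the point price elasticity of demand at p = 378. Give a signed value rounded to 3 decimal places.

dq/dp = −2·0.222·p = -167.832. At p = 378, q = 46489.752.
Ed = (dq/dp)·(p/q) = (-167.832) × (378/46489.752) = -1.36461…

-1.365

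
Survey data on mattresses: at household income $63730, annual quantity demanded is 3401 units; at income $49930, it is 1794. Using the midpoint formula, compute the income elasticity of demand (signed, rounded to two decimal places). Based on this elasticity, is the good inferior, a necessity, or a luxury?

2.55; luxury

%ΔQ = (1794 − 3401)/[( 3401 + 1794)/2] = -1607/2597.5 = -0.618671…
%ΔIncome = (49930 − 63730)/[( 63730 + 49930)/2] = -13800/56830 = -0.242829…
E_income = (-1607/2597.5) / (-13800/56830) = 2.5477…
E_income > 1 ⇒ normal good, luxury.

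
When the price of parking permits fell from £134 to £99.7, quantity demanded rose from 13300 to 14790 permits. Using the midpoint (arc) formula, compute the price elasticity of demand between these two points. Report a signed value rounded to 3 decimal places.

-0.361

%ΔQ = (14790 − 13300) / [(13300 + 14790)/2] = 1490/14045 = 0.106087…
%ΔP = (99.7 − 134) / [(134 + 99.7)/2] = -34.3/116.85 = -0.293538…
Arc Ed = %ΔQ / %ΔP = (1490/14045) / (-34.3/116.85) = -0.36140…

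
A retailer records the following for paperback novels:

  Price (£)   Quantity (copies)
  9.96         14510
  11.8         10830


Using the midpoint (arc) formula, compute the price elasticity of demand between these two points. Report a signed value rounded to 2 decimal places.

-1.72

%ΔQ = (10830 − 14510) / [(14510 + 10830)/2] = -3680/12670 = -0.290449…
%ΔP = (11.8 − 9.96) / [(9.96 + 11.8)/2] = 1.84/10.88 = 0.169117…
Arc Ed = %ΔQ / %ΔP = (-3680/12670) / (1.84/10.88) = -1.7174…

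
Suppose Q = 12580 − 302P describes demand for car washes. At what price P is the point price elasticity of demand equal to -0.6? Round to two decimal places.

Ed = −302P/(12580 − 302P). Set this equal to -0.6:
302P = 0.6·(12580 − 302P) ⇒ 302P(1 + 0.6) = 0.6·12580
P = 0.6·12580 / (302·1.6) = 15.6208…

15.62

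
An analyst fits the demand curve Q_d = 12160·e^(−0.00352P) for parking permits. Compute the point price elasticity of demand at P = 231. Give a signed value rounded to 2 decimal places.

dQ_d/dP = −0.00352·Q_d = -18.982. At P = 231, Q_d = 5392.62.
Ed = (dQ_d/dP)·(P/Q_d) = (-18.982) × (231/5392.62) = -0.8131…

-0.81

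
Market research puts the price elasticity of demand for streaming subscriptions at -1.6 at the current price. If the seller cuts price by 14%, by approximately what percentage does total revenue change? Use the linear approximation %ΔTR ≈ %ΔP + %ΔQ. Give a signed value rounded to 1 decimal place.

%ΔQ ≈ Ed × %ΔP = (-1.6) × (-14%) = +22.4000%
%ΔTR ≈ %ΔP + %ΔQ = (-14%) + (+22.4000%) = +8.4000%

+8.4%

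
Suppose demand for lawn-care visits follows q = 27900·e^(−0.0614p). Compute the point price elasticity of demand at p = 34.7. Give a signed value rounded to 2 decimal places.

-2.13

dq/dp = −0.0614·q = -203.457. At p = 34.7, q = 3313.64.
Ed = (dq/dp)·(p/q) = (-203.457) × (34.7/3313.64) = -2.1305…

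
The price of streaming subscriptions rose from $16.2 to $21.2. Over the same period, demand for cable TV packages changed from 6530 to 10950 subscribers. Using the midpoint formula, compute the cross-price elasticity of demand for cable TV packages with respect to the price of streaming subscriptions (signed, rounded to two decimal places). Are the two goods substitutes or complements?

1.89; substitutes

%ΔQ_{cable TV packages} = (10950 − 6530)/avg = 4420/8740 = 0.505720…
%ΔP_{streaming subscriptions} = (21.2 − 16.2)/avg = 5/18.7 = 0.267379…
E_cross = (4420/8740) / (5/18.7) = 1.8913…
E_cross > 0 ⇒ the goods are substitutes.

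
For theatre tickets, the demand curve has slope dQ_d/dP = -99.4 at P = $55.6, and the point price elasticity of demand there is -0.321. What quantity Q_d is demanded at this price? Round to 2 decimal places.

17216.95

Ed = (dQ_d/dP)·(P/Q_d) ⇒ Q_d = (dQ_d/dP)·P/Ed = (-99.4)·55.6/(-0.321) = 17216.9470…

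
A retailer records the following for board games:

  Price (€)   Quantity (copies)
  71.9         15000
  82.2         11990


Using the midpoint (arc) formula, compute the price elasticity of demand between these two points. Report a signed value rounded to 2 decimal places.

-1.67

%ΔQ = (11990 − 15000) / [(15000 + 11990)/2] = -3010/13495 = -0.223045…
%ΔP = (82.2 − 71.9) / [(71.9 + 82.2)/2] = 10.3/77.05 = 0.133679…
Arc Ed = %ΔQ / %ΔP = (-3010/13495) / (10.3/77.05) = -1.6685…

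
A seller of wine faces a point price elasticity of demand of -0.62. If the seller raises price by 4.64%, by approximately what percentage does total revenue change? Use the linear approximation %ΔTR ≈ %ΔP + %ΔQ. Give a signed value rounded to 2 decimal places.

%ΔQ ≈ Ed × %ΔP = (-0.62) × (+4.64%) = -2.8768%
%ΔTR ≈ %ΔP + %ΔQ = (+4.64%) + (-2.8768%) = +1.7632%

+1.76%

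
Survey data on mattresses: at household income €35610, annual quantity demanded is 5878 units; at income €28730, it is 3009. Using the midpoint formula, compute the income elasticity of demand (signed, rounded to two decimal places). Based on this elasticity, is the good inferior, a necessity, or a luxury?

%ΔQ = (3009 − 5878)/[( 5878 + 3009)/2] = -2869/4443.5 = -0.645662…
%ΔIncome = (28730 − 35610)/[( 35610 + 28730)/2] = -6880/32170 = -0.213863…
E_income = (-2869/4443.5) / (-6880/32170) = 3.0190…
E_income > 1 ⇒ normal good, luxury.

3.02; luxury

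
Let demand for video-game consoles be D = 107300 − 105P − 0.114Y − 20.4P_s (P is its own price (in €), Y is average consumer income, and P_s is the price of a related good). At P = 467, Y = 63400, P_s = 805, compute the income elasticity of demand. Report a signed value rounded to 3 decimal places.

-0.209

At the given values, D = 107300 − 105(467) − 0.114(63400) − 20.4(805) = 34615.4.
∂D/∂Y = -0.114.
E = (-0.114) × (63400/34615.4) = -0.20879…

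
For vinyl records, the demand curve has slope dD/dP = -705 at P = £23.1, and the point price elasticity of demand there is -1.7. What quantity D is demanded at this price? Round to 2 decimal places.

9579.71

Ed = (dD/dP)·(P/D) ⇒ D = (dD/dP)·P/Ed = (-705)·23.1/(-1.7) = 9579.7058…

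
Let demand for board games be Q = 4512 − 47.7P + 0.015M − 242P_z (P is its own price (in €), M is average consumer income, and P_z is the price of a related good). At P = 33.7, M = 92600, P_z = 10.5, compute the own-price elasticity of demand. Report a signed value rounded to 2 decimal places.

-0.92

At the given values, Q = 4512 − 47.7(33.7) + 0.015(92600) − 242(10.5) = 1752.51.
∂Q/∂P = −47.7.
E = (-47.7) × (33.7/1752.51) = -0.9172…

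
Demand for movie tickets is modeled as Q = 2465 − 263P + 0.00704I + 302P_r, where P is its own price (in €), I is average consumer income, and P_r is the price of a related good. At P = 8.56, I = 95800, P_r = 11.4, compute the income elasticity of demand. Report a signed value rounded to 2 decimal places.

At the given values, Q = 2465 − 263(8.56) + 0.00704(95800) + 302(11.4) = 4330.952.
∂Q/∂I = 0.00704.
E = (0.00704) × (95800/4330.952) = 0.1557…

0.16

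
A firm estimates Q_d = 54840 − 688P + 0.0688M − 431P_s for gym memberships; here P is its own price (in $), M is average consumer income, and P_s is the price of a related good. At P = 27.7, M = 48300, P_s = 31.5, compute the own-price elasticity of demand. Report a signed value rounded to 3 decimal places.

-0.747

At the given values, Q_d = 54840 − 688(27.7) + 0.0688(48300) − 431(31.5) = 25528.94.
∂Q_d/∂P = −688.
E = (-688) × (27.7/25528.94) = -0.74650…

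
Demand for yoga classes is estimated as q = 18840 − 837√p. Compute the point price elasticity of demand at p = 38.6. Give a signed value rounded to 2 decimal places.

dq/dp = −837/(2√p) = -67.36. At p = 38.6, q = 13639.8.
Ed = (dq/dp)·(p/q) = (-67.36) × (38.6/13639.8) = -0.1906…

-0.19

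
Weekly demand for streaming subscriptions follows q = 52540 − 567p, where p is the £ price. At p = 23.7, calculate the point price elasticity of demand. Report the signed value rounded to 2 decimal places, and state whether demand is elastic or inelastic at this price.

dq/dp = −567. At p = 23.7, q = 52540 − 567(23.7) = 39102.1.
Ed = (dq/dp)·(p/q) = −567 × (23.7/39102.1) = -0.3436…
|Ed| = 0.34 < 1, so demand is inelastic.

-0.34; inelastic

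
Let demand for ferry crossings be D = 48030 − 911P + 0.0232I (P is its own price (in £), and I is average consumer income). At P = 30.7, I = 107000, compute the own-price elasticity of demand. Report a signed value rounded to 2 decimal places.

-1.24

At the given values, D = 48030 − 911(30.7) + 0.0232(107000) = 22544.7.
∂D/∂P = −911.
E = (-911) × (30.7/22544.7) = -1.2405…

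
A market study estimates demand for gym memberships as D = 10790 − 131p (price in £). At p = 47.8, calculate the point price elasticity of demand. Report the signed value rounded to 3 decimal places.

-1.383

dD/dp = −131. At p = 47.8, D = 10790 − 131(47.8) = 4528.2.
Ed = (dD/dp)·(p/D) = −131 × (47.8/4528.2) = -1.38284…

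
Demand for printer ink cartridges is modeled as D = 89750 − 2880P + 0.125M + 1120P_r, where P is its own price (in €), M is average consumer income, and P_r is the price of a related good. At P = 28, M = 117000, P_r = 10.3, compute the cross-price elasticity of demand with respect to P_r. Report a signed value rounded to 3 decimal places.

At the given values, D = 89750 − 2880(28) + 0.125(117000) + 1120(10.3) = 35271.
∂D/∂P_r = 1120.
E = (1120) × (10.3/35271) = 0.32706…

0.327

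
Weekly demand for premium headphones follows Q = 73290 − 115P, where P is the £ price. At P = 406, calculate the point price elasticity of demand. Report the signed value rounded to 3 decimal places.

-1.755

dQ/dP = −115. At P = 406, Q = 73290 − 115(406) = 26600.
Ed = (dQ/dP)·(P/Q) = −115 × (406/26600) = -1.75526…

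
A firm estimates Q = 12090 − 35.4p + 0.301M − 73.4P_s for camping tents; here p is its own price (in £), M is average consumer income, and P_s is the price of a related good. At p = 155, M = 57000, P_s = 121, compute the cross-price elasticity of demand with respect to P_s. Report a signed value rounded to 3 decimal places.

At the given values, Q = 12090 − 35.4(155) + 0.301(57000) − 73.4(121) = 14878.6.
∂Q/∂P_s = -73.4.
E = (-73.4) × (121/14878.6) = -0.59692…

-0.597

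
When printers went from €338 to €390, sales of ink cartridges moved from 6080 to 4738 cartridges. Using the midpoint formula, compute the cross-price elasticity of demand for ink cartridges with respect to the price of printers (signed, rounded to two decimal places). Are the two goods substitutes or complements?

%ΔQ_{ink cartridges} = (4738 − 6080)/avg = -1342/5409 = -0.248105…
%ΔP_{printers} = (390 − 338)/avg = 52/364 = 0.142857…
E_cross = (-1342/5409) / (52/364) = -1.7367…
E_cross < 0 ⇒ the goods are complements.

-1.74; complements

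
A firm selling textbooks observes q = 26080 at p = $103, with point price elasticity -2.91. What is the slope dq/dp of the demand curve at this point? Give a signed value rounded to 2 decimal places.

Ed = (dq/dp)·(p/q) ⇒ dq/dp = Ed·q/p = (-2.91)·26080/103 = -736.8233…

-736.82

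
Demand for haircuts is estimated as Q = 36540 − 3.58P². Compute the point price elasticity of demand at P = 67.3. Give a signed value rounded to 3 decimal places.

dQ/dP = −2·3.58·P = -481.868. At P = 67.3, Q = 20325.1418.
Ed = (dQ/dP)·(P/Q) = (-481.868) × (67.3/20325.1418) = -1.59554…

-1.596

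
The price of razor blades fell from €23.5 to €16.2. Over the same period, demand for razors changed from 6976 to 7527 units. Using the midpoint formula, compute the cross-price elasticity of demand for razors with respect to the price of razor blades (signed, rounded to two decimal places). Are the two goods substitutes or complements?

%ΔQ_{razors} = (7527 − 6976)/avg = 551/7251.5 = 0.075984…
%ΔP_{razor blades} = (16.2 − 23.5)/avg = -7.3/19.85 = -0.367758…
E_cross = (551/7251.5) / (-7.3/19.85) = -0.2066…
E_cross < 0 ⇒ the goods are complements.

-0.21; complements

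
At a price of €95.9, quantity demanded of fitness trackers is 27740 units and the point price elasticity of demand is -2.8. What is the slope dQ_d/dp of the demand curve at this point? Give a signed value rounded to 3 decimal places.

Ed = (dQ_d/dp)·(p/Q_d) ⇒ dQ_d/dp = Ed·Q_d/p = (-2.8)·27740/95.9 = -809.92700…

-809.927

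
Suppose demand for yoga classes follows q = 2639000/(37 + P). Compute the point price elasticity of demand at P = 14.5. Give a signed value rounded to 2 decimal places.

-0.28

dq/dP = −2639000/(37 + P)² = -995.004. At P = 14.5, q = 51242.7.
Ed = (dq/dP)·(P/q) = (-995.004) × (14.5/51242.7) = -0.2815…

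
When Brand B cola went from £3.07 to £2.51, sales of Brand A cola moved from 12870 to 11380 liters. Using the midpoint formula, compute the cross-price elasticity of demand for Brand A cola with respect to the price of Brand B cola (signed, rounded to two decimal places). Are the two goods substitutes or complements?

0.61; substitutes

%ΔQ_{Brand A cola} = (11380 − 12870)/avg = -1490/12125 = -0.122886…
%ΔP_{Brand B cola} = (2.51 − 3.07)/avg = -0.56/2.79 = -0.200716…
E_cross = (-1490/12125) / (-0.56/2.79) = 0.6122…
E_cross > 0 ⇒ the goods are substitutes.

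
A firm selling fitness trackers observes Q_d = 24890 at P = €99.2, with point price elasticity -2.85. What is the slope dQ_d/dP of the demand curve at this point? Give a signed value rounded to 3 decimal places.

Ed = (dQ_d/dP)·(P/Q_d) ⇒ dQ_d/dP = Ed·Q_d/P = (-2.85)·24890/99.2 = -715.08568…

-715.086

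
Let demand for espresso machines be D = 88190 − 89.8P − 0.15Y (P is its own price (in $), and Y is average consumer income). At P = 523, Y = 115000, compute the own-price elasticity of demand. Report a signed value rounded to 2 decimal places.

At the given values, D = 88190 − 89.8(523) − 0.15(115000) = 23974.6.
∂D/∂P = −89.8.
E = (-89.8) × (523/23974.6) = -1.9589…

-1.96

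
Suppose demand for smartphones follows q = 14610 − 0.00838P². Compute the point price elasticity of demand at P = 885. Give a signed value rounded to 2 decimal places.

-1.63

dq/dP = −2·0.00838·P = -14.8326. At P = 885, q = 8046.5745.
Ed = (dq/dP)·(P/q) = (-14.8326) × (885/8046.5745) = -1.6313…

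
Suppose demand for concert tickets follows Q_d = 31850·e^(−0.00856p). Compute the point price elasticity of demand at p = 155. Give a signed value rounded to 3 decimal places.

dQ_d/dp = −0.00856·Q_d = -72.3371. At p = 155, Q_d = 8450.6.
Ed = (dQ_d/dp)·(p/Q_d) = (-72.3371) × (155/8450.6) = -1.3268

-1.327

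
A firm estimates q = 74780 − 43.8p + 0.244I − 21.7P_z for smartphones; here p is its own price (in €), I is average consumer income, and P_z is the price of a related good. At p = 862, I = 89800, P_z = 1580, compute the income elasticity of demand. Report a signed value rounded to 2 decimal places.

0.89

At the given values, q = 74780 − 43.8(862) + 0.244(89800) − 21.7(1580) = 24649.6.
∂q/∂I = 0.244.
E = (0.244) × (89800/24649.6) = 0.8889…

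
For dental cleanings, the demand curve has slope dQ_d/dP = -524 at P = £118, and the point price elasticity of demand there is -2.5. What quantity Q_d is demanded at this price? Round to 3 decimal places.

Ed = (dQ_d/dP)·(P/Q_d) ⇒ Q_d = (dQ_d/dP)·P/Ed = (-524)·118/(-2.5) = 24732.8

24732.800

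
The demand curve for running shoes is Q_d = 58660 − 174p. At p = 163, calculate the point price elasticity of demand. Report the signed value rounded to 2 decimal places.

dQ_d/dp = −174. At p = 163, Q_d = 58660 − 174(163) = 30298.
Ed = (dQ_d/dp)·(p/Q_d) = −174 × (163/30298) = -0.9361…

-0.94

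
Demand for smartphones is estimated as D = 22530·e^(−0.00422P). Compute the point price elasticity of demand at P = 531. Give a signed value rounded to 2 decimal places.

-2.24

dD/dP = −0.00422·D = -10.1134. At P = 531, D = 2396.54.
Ed = (dD/dP)·(P/D) = (-10.1134) × (531/2396.54) = -2.2408…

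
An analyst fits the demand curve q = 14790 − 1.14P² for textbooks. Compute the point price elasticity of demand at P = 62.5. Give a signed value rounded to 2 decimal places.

dq/dP = −2·1.14·P = -142.5. At P = 62.5, q = 10336.875.
Ed = (dq/dP)·(P/q) = (-142.5) × (62.5/10336.875) = -0.8615…

-0.86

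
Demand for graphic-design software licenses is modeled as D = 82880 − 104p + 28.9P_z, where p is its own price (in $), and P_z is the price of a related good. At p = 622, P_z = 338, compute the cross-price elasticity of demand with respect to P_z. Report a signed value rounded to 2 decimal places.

0.35

At the given values, D = 82880 − 104(622) + 28.9(338) = 27960.2.
∂D/∂P_z = 28.9.
E = (28.9) × (338/27960.2) = 0.3493…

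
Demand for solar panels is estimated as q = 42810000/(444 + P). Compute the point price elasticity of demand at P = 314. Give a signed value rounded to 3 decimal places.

dq/dP = −42810000/(444 + P)² = -74.5087. At P = 314, q = 56477.6.
Ed = (dq/dP)·(P/q) = (-74.5087) × (314/56477.6) = -0.41424…

-0.414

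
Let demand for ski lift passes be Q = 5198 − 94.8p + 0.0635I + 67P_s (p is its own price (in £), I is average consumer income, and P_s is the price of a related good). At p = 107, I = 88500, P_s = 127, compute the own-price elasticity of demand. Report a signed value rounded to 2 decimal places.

-1.10

At the given values, Q = 5198 − 94.8(107) + 0.0635(88500) + 67(127) = 9183.15.
∂Q/∂p = −94.8.
E = (-94.8) × (107/9183.15) = -1.1045…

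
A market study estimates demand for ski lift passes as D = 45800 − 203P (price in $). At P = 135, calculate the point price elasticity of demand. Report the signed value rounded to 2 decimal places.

dD/dP = −203. At P = 135, D = 45800 − 203(135) = 18395.
Ed = (dD/dP)·(P/D) = −203 × (135/18395) = -1.4898…

-1.49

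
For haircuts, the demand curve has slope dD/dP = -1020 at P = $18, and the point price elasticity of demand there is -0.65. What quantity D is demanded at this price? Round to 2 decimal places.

Ed = (dD/dP)·(P/D) ⇒ D = (dD/dP)·P/Ed = (-1020)·18/(-0.65) = 28246.1538…

28246.15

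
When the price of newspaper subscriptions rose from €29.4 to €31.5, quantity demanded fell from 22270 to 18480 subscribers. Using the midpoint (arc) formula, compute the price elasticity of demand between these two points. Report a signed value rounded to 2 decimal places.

-2.70

%ΔQ = (18480 − 22270) / [(22270 + 18480)/2] = -3790/20375 = -0.186012…
%ΔP = (31.5 − 29.4) / [(29.4 + 31.5)/2] = 2.1/30.45 = 0.068965…
Arc Ed = %ΔQ / %ΔP = (-3790/20375) / (2.1/30.45) = -2.6971…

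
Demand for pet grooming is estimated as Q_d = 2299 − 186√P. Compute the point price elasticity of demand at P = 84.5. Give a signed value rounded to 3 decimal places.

dQ_d/dP = −186/(2√P) = -10.1171. At P = 84.5, Q_d = 589.216.
Ed = (dQ_d/dP)·(P/Q_d) = (-10.1171) × (84.5/589.216) = -1.45089…

-1.451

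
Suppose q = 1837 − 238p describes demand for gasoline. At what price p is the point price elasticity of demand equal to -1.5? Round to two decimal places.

4.63

Ed = −238p/(1837 − 238p). Set this equal to -1.5:
238p = 1.5·(1837 − 238p) ⇒ 238p(1 + 1.5) = 1.5·1837
p = 1.5·1837 / (238·2.5) = 4.6310…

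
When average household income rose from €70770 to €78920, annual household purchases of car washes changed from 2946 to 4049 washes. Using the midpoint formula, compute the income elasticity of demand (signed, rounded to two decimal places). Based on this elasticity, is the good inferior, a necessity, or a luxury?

2.90; luxury

%ΔQ = (4049 − 2946)/[( 2946 + 4049)/2] = 1103/3497.5 = 0.315368…
%ΔIncome = (78920 − 70770)/[( 70770 + 78920)/2] = 8150/74845 = 0.108891…
E_income = (1103/3497.5) / (8150/74845) = 2.8961…
E_income > 1 ⇒ normal good, luxury.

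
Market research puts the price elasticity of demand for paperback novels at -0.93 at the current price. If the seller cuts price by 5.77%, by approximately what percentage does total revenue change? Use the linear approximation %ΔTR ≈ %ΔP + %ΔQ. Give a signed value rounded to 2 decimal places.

%ΔQ ≈ Ed × %ΔP = (-0.93) × (-5.77%) = +5.3661%
%ΔTR ≈ %ΔP + %ΔQ = (-5.77%) + (+5.3661%) = -0.4039%

-0.40%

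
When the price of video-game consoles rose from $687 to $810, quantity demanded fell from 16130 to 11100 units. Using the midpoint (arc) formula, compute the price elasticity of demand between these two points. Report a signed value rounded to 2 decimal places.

%ΔQ = (11100 − 16130) / [(16130 + 11100)/2] = -5030/13615 = -0.369445…
%ΔP = (810 − 687) / [(687 + 810)/2] = 123/748.5 = 0.164328…
Arc Ed = %ΔQ / %ΔP = (-5030/13615) / (123/748.5) = -2.2482…

-2.25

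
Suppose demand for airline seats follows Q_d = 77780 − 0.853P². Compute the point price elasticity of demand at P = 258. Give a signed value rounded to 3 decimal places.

dQ_d/dP = −2·0.853·P = -440.148. At P = 258, Q_d = 21000.908.
Ed = (dQ_d/dP)·(P/Q_d) = (-440.148) × (258/21000.908) = -5.40729…

-5.407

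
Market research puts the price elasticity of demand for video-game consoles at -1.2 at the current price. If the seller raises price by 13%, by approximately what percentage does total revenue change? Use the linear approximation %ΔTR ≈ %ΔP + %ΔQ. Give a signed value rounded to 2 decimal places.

-2.60%

%ΔQ ≈ Ed × %ΔP = (-1.2) × (+13%) = -15.6000%
%ΔTR ≈ %ΔP + %ΔQ = (+13%) + (-15.6000%) = -2.6000%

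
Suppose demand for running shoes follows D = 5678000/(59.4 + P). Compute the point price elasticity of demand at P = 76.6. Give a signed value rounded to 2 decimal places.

dD/dP = −5678000/(59.4 + P)² = -306.985. At P = 76.6, D = 41750.
Ed = (dD/dP)·(P/D) = (-306.985) × (76.6/41750) = -0.5632…

-0.56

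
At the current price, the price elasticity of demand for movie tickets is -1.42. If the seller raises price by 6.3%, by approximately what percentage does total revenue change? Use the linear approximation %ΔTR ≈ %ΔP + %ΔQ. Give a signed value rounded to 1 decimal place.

%ΔQ ≈ Ed × %ΔP = (-1.42) × (+6.3%) = -8.9460%
%ΔTR ≈ %ΔP + %ΔQ = (+6.3%) + (-8.9460%) = -2.6460%

-2.6%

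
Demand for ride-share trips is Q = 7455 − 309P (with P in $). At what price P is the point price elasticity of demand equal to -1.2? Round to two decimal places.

13.16

Ed = −309P/(7455 − 309P). Set this equal to -1.2:
309P = 1.2·(7455 − 309P) ⇒ 309P(1 + 1.2) = 1.2·7455
P = 1.2·7455 / (309·2.2) = 13.1597…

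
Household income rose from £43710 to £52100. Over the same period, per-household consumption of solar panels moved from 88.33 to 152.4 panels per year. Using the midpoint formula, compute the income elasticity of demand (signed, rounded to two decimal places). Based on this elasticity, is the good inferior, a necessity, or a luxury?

3.04; luxury

%ΔQ = (152.4 − 88.33)/[( 88.33 + 152.4)/2] = 64.07/120.365 = 0.532297…
%ΔIncome = (52100 − 43710)/[( 43710 + 52100)/2] = 8390/47905 = 0.175138…
E_income = (64.07/120.365) / (8390/47905) = 3.0392…
E_income > 1 ⇒ normal good, luxury.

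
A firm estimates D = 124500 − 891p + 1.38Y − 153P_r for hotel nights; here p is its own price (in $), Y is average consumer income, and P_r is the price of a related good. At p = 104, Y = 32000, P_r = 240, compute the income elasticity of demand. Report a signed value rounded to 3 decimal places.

At the given values, D = 124500 − 891(104) + 1.38(32000) − 153(240) = 39276.
∂D/∂Y = 1.38.
E = (1.38) × (32000/39276) = 1.12435…

1.124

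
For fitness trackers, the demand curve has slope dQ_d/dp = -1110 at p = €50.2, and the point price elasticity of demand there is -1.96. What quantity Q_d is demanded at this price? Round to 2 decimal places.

Ed = (dQ_d/dp)·(p/Q_d) ⇒ Q_d = (dQ_d/dp)·p/Ed = (-1110)·50.2/(-1.96) = 28429.5918…

28429.59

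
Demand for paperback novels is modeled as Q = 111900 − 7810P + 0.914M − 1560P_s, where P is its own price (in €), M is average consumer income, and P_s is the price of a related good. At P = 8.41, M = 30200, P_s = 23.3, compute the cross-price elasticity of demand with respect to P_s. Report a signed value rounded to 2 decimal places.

-0.97

At the given values, Q = 111900 − 7810(8.41) + 0.914(30200) − 1560(23.3) = 37472.7.
∂Q/∂P_s = -1560.
E = (-1560) × (23.3/37472.7) = -0.9699…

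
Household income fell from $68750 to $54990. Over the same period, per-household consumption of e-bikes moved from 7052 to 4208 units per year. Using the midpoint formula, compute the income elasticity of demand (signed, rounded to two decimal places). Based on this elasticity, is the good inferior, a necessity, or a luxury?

2.27; luxury

%ΔQ = (4208 − 7052)/[( 7052 + 4208)/2] = -2844/5630 = -0.505150…
%ΔIncome = (54990 − 68750)/[( 68750 + 54990)/2] = -13760/61870 = -0.222401…
E_income = (-2844/5630) / (-13760/61870) = 2.2713…
E_income > 1 ⇒ normal good, luxury.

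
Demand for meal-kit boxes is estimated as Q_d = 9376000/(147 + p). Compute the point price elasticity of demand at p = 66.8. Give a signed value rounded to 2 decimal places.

dQ_d/dp = −9376000/(147 + p)² = -205.117. At p = 66.8, Q_d = 43854.1.
Ed = (dQ_d/dp)·(p/Q_d) = (-205.117) × (66.8/43854.1) = -0.3124…

-0.31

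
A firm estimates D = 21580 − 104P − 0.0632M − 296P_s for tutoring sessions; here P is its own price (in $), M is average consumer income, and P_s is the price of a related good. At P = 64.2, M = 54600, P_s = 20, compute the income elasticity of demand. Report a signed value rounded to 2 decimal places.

At the given values, D = 21580 − 104(64.2) − 0.0632(54600) − 296(20) = 5532.48.
∂D/∂M = -0.0632.
E = (-0.0632) × (54600/5532.48) = -0.6237…

-0.62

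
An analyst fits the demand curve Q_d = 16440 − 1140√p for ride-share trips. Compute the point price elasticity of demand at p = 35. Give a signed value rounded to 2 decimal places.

dQ_d/dp = −1140/(2√p) = -96.3476. At p = 35, Q_d = 9695.67.
Ed = (dQ_d/dp)·(p/Q_d) = (-96.3476) × (35/9695.67) = -0.3478…

-0.35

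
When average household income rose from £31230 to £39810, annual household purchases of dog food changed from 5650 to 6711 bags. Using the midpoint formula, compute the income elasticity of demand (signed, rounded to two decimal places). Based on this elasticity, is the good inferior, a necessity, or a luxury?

%ΔQ = (6711 − 5650)/[( 5650 + 6711)/2] = 1061/6180.5 = 0.171668…
%ΔIncome = (39810 − 31230)/[( 31230 + 39810)/2] = 8580/35520 = 0.241554…
E_income = (1061/6180.5) / (8580/35520) = 0.7106…
0 < E_income < 1 ⇒ normal good, necessity.

0.71; necessity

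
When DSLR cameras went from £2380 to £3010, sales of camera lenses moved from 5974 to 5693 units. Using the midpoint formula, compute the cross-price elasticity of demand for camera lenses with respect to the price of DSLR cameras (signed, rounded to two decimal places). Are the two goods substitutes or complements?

%ΔQ_{camera lenses} = (5693 − 5974)/avg = -281/5833.5 = -0.048170…
%ΔP_{DSLR cameras} = (3010 − 2380)/avg = 630/2695 = 0.233766…
E_cross = (-281/5833.5) / (630/2695) = -0.2060…
E_cross < 0 ⇒ the goods are complements.

-0.21; complements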